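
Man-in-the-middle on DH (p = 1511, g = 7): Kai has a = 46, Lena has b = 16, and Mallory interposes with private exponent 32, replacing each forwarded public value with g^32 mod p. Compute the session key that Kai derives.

Kai receives Mallory's public value M = 7^32 mod 1511 instead of the honest one.
7^1 ≡ 7 (mod 1511)
7^2 = (7^1)^2 ≡ 7^2 = 49 ≡ 49 (mod 1511)
7^4 = (7^2)^2 ≡ 49^2 = 2401 ≡ 890 (mod 1511)
7^8 = (7^4)^2 ≡ 890^2 = 792100 ≡ 336 (mod 1511)
7^16 = (7^8)^2 ≡ 336^2 = 112896 ≡ 1082 (mod 1511)
7^32 = (7^16)^2 ≡ 1082^2 = 1170724 ≡ 1210 (mod 1511)
So M = 1210. Kai computes K = M^46 mod 1511.
1210^1 ≡ 1210 (mod 1511)
1210^2 = (1210^1)^2 ≡ 1210^2 = 1464100 ≡ 1452 (mod 1511)
1210^4 = (1210^2)^2 ≡ 1452^2 = 2108304 ≡ 459 (mod 1511)
1210^8 = (1210^4)^2 ≡ 459^2 = 210681 ≡ 652 (mod 1511)
1210^16 = (1210^8)^2 ≡ 652^2 = 425104 ≡ 513 (mod 1511)
1210^32 = (1210^16)^2 ≡ 513^2 = 263169 ≡ 255 (mod 1511)
1210^46 = 1210^32 · 1210^8 · 1210^4 · 1210^2 ≡ 255 · 652 · 459 · 1452 ≡ 1317 (mod 1511).

1317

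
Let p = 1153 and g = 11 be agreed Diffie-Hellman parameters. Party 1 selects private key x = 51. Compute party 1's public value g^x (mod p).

Public value = 11^51 (mod 1153).
11^1 ≡ 11 (mod 1153)
11^2 = (11^1)^2 ≡ 11^2 = 121 ≡ 121 (mod 1153)
11^4 = (11^2)^2 ≡ 121^2 = 14641 ≡ 805 (mod 1153)
11^8 = (11^4)^2 ≡ 805^2 = 648025 ≡ 39 (mod 1153)
11^16 = (11^8)^2 ≡ 39^2 = 1521 ≡ 368 (mod 1153)
11^32 = (11^16)^2 ≡ 368^2 = 135424 ≡ 523 (mod 1153)
11^51 = 11^32 · 11^16 · 11^2 · 11^1 ≡ 523 · 368 · 121 · 11 ≡ 656 (mod 1153).

656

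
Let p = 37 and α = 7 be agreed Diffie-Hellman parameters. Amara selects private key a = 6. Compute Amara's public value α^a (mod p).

Public value = 7^6 (mod 37).
7^1 ≡ 7 (mod 37)
7^2 = (7^1)^2 ≡ 7^2 = 49 ≡ 12 (mod 37)
7^4 = (7^2)^2 ≡ 12^2 = 144 ≡ 33 (mod 37)
7^6 = 7^4 · 7^2 ≡ 33 · 12 ≡ 26 (mod 37).

26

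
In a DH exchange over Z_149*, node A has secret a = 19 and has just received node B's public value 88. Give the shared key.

Shared key K = 88^19 mod 149.
88^1 ≡ 88 (mod 149)
88^2 = (88^1)^2 ≡ 88^2 = 7744 ≡ 145 (mod 149)
88^4 = (88^2)^2 ≡ 145^2 = 21025 ≡ 16 (mod 149)
88^8 = (88^4)^2 ≡ 16^2 = 256 ≡ 107 (mod 149)
88^16 = (88^8)^2 ≡ 107^2 = 11449 ≡ 125 (mod 149)
88^19 = 88^16 · 88^2 · 88^1 ≡ 125 · 145 · 88 ≡ 104 (mod 149).

104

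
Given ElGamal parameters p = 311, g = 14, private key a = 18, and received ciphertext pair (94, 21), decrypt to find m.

Shared mask s = c₁^a mod p = 94^18 mod 311.
94^1 ≡ 94 (mod 311)
94^2 = (94^1)^2 ≡ 94^2 = 8836 ≡ 128 (mod 311)
94^4 = (94^2)^2 ≡ 128^2 = 16384 ≡ 212 (mod 311)
94^8 = (94^4)^2 ≡ 212^2 = 44944 ≡ 160 (mod 311)
94^16 = (94^8)^2 ≡ 160^2 = 25600 ≡ 98 (mod 311)
94^18 = 94^16 · 94^2 ≡ 98 · 128 ≡ 104 (mod 311).
So s = 104; s⁻¹ ≡ 3 (mod 311).
m = c₂ · s⁻¹ mod 311 = 21 · 3 mod 311 = 63.

63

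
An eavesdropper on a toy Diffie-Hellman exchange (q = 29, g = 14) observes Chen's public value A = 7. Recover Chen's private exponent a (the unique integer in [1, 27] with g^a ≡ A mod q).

16

Try successive powers of 14 modulo 29:
14^1 ≡ 14
14^2 ≡ 22
14^3 ≡ 18
14^4 ≡ 20
14^5 ≡ 19
14^6 ≡ 5
14^7 ≡ 12
14^8 ≡ 23
14^9 ≡ 3
14^10 ≡ 13
14^11 ≡ 8
14^12 ≡ 25
14^13 ≡ 2
14^14 ≡ 28
14^15 ≡ 15
14^16 ≡ 7
Found: a = 16.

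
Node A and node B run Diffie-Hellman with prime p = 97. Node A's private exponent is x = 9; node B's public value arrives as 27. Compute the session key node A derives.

70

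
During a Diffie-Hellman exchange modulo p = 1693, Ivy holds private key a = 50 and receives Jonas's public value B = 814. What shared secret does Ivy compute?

Shared key K = 814^50 mod 1693.
814^1 ≡ 814 (mod 1693)
814^2 = (814^1)^2 ≡ 814^2 = 662596 ≡ 633 (mod 1693)
814^4 = (814^2)^2 ≡ 633^2 = 400689 ≡ 1141 (mod 1693)
814^8 = (814^4)^2 ≡ 1141^2 = 1301881 ≡ 1657 (mod 1693)
814^16 = (814^8)^2 ≡ 1657^2 = 2745649 ≡ 1296 (mod 1693)
814^32 = (814^16)^2 ≡ 1296^2 = 1679616 ≡ 160 (mod 1693)
814^50 = 814^32 · 814^16 · 814^2 ≡ 160 · 1296 · 633 ≡ 590 (mod 1693).

590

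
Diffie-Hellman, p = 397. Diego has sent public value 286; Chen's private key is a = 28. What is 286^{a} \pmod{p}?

286

Shared key K = 286^28 mod 397.
286^1 ≡ 286 (mod 397)
286^2 = (286^1)^2 ≡ 286^2 = 81796 ≡ 14 (mod 397)
286^4 = (286^2)^2 ≡ 14^2 = 196 ≡ 196 (mod 397)
286^8 = (286^4)^2 ≡ 196^2 = 38416 ≡ 304 (mod 397)
286^16 = (286^8)^2 ≡ 304^2 = 92416 ≡ 312 (mod 397)
286^28 = 286^16 · 286^8 · 286^4 ≡ 312 · 304 · 196 ≡ 286 (mod 397).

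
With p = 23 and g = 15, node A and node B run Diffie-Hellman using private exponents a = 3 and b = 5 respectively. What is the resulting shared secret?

21

Node A sends A = g^a mod p = 15^3 mod 23.
15^1 ≡ 15 (mod 23)
15^2 = (15^1)^2 ≡ 15^2 = 225 ≡ 18 (mod 23)
15^3 = 15^2 · 15^1 ≡ 18 · 15 ≡ 17 (mod 23).
So A = 17. Node B then computes K = A^b mod p = 17^5 mod 23.
17^1 ≡ 17 (mod 23)
17^2 = (17^1)^2 ≡ 17^2 = 289 ≡ 13 (mod 23)
17^4 = (17^2)^2 ≡ 13^2 = 169 ≡ 8 (mod 23)
17^5 = 17^4 · 17^1 ≡ 8 · 17 ≡ 21 (mod 23).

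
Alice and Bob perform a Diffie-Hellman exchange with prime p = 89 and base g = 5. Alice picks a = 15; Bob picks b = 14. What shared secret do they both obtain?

Alice sends A = g^a mod p = 5^15 mod 89.
5^1 ≡ 5 (mod 89)
5^2 = (5^1)^2 ≡ 5^2 = 25 ≡ 25 (mod 89)
5^4 = (5^2)^2 ≡ 25^2 = 625 ≡ 2 (mod 89)
5^8 = (5^4)^2 ≡ 2^2 = 4 ≡ 4 (mod 89)
5^15 = 5^8 · 5^4 · 5^2 · 5^1 ≡ 4 · 2 · 25 · 5 ≡ 21 (mod 89).
So A = 21. Bob then computes K = A^b mod p = 21^14 mod 89.
21^1 ≡ 21 (mod 89)
21^2 = (21^1)^2 ≡ 21^2 = 441 ≡ 85 (mod 89)
21^4 = (21^2)^2 ≡ 85^2 = 7225 ≡ 16 (mod 89)
21^8 = (21^4)^2 ≡ 16^2 = 256 ≡ 78 (mod 89)
21^14 = 21^8 · 21^4 · 21^2 ≡ 78 · 16 · 85 ≡ 81 (mod 89).

81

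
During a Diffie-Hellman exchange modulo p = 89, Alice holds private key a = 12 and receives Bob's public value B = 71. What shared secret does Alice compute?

78

Shared key K = 71^12 mod 89.
71^1 ≡ 71 (mod 89)
71^2 = (71^1)^2 ≡ 71^2 = 5041 ≡ 57 (mod 89)
71^4 = (71^2)^2 ≡ 57^2 = 3249 ≡ 45 (mod 89)
71^8 = (71^4)^2 ≡ 45^2 = 2025 ≡ 67 (mod 89)
71^12 = 71^8 · 71^4 ≡ 67 · 45 ≡ 78 (mod 89).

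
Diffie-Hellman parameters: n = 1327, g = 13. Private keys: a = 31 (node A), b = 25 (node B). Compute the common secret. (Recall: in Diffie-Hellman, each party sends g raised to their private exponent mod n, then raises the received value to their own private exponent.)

Node B sends B = g^b mod n = 13^25 mod 1327.
13^1 ≡ 13 (mod 1327)
13^2 = (13^1)^2 ≡ 13^2 = 169 ≡ 169 (mod 1327)
13^4 = (13^2)^2 ≡ 169^2 = 28561 ≡ 694 (mod 1327)
13^8 = (13^4)^2 ≡ 694^2 = 481636 ≡ 1262 (mod 1327)
13^16 = (13^8)^2 ≡ 1262^2 = 1592644 ≡ 244 (mod 1327)
13^25 = 13^16 · 13^8 · 13^1 ≡ 244 · 1262 · 13 ≡ 832 (mod 1327).
So B = 832. Node A then computes K = B^a mod n = 832^31 mod 1327.
832^1 ≡ 832 (mod 1327)
832^2 = (832^1)^2 ≡ 832^2 = 692224 ≡ 857 (mod 1327)
832^4 = (832^2)^2 ≡ 857^2 = 734449 ≡ 618 (mod 1327)
832^8 = (832^4)^2 ≡ 618^2 = 381924 ≡ 1075 (mod 1327)
832^16 = (832^8)^2 ≡ 1075^2 = 1155625 ≡ 1135 (mod 1327)
832^31 = 832^16 · 832^8 · 832^4 · 832^2 · 832^1 ≡ 1135 · 1075 · 618 · 857 · 832 ≡ 963 (mod 1327).

963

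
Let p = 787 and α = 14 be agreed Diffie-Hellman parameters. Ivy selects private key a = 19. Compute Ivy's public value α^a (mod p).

Public value = 14^19 (mod 787).
14^1 ≡ 14 (mod 787)
14^2 = (14^1)^2 ≡ 14^2 = 196 ≡ 196 (mod 787)
14^4 = (14^2)^2 ≡ 196^2 = 38416 ≡ 640 (mod 787)
14^8 = (14^4)^2 ≡ 640^2 = 409600 ≡ 360 (mod 787)
14^16 = (14^8)^2 ≡ 360^2 = 129600 ≡ 532 (mod 787)
14^19 = 14^16 · 14^2 · 14^1 ≡ 532 · 196 · 14 ≡ 710 (mod 787).

710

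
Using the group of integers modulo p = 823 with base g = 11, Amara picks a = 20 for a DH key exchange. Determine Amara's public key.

Public value = 11^{20} \pmod{823}.
11^1 ≡ 11 (mod 823)
11^2 = (11^1)^2 ≡ 11^2 = 121 ≡ 121 (mod 823)
11^4 = (11^2)^2 ≡ 121^2 = 14641 ≡ 650 (mod 823)
11^8 = (11^4)^2 ≡ 650^2 = 422500 ≡ 301 (mod 823)
11^16 = (11^8)^2 ≡ 301^2 = 90601 ≡ 71 (mod 823)
11^20 = 11^16 · 11^4 ≡ 71 · 650 ≡ 62 (mod 823).

62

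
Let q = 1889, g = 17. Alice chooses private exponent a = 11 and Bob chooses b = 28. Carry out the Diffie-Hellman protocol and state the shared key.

1810

Bob sends B = g^b mod q = 17^28 mod 1889.
17^1 ≡ 17 (mod 1889)
17^2 = (17^1)^2 ≡ 17^2 = 289 ≡ 289 (mod 1889)
17^4 = (17^2)^2 ≡ 289^2 = 83521 ≡ 405 (mod 1889)
17^8 = (17^4)^2 ≡ 405^2 = 164025 ≡ 1571 (mod 1889)
17^16 = (17^8)^2 ≡ 1571^2 = 2468041 ≡ 1007 (mod 1889)
17^28 = 17^16 · 17^8 · 17^4 ≡ 1007 · 1571 · 405 ≡ 1543 (mod 1889).
So B = 1543. Alice then computes K = B^a mod q = 1543^11 mod 1889.
1543^1 ≡ 1543 (mod 1889)
1543^2 = (1543^1)^2 ≡ 1543^2 = 2380849 ≡ 709 (mod 1889)
1543^4 = (1543^2)^2 ≡ 709^2 = 502681 ≡ 207 (mod 1889)
1543^8 = (1543^4)^2 ≡ 207^2 = 42849 ≡ 1291 (mod 1889)
1543^11 = 1543^8 · 1543^2 · 1543^1 ≡ 1291 · 709 · 1543 ≡ 1810 (mod 1889).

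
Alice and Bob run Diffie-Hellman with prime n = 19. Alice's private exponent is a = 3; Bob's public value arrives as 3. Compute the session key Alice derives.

Shared key K = 3^3 mod 19.
3^1 ≡ 3 (mod 19)
3^2 = (3^1)^2 ≡ 3^2 = 9 ≡ 9 (mod 19)
3^3 = 3^2 · 3^1 ≡ 9 · 3 ≡ 8 (mod 19).

8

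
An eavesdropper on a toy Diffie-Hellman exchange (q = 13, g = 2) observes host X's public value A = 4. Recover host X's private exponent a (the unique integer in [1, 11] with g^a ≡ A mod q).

2

Try successive powers of 2 modulo 13:
2^1 ≡ 2
2^2 ≡ 4
Found: a = 2.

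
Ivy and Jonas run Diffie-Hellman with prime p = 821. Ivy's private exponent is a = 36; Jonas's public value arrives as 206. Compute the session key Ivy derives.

478

Shared key K = 206^36 mod 821.
206^1 ≡ 206 (mod 821)
206^2 = (206^1)^2 ≡ 206^2 = 42436 ≡ 565 (mod 821)
206^4 = (206^2)^2 ≡ 565^2 = 319225 ≡ 677 (mod 821)
206^8 = (206^4)^2 ≡ 677^2 = 458329 ≡ 211 (mod 821)
206^16 = (206^8)^2 ≡ 211^2 = 44521 ≡ 187 (mod 821)
206^32 = (206^16)^2 ≡ 187^2 = 34969 ≡ 487 (mod 821)
206^36 = 206^32 · 206^4 ≡ 487 · 677 ≡ 478 (mod 821).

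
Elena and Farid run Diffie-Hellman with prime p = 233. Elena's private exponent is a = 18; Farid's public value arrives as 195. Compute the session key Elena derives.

142

Shared key K = 195^18 mod 233.
195^1 ≡ 195 (mod 233)
195^2 = (195^1)^2 ≡ 195^2 = 38025 ≡ 46 (mod 233)
195^4 = (195^2)^2 ≡ 46^2 = 2116 ≡ 19 (mod 233)
195^8 = (195^4)^2 ≡ 19^2 = 361 ≡ 128 (mod 233)
195^16 = (195^8)^2 ≡ 128^2 = 16384 ≡ 74 (mod 233)
195^18 = 195^16 · 195^2 ≡ 74 · 46 ≡ 142 (mod 233).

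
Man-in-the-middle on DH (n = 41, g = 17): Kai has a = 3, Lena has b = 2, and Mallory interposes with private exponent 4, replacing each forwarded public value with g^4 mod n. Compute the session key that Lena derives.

Lena receives Mallory's public value M = 17^4 mod 41 instead of the honest one.
17^1 ≡ 17 (mod 41)
17^2 = (17^1)^2 ≡ 17^2 = 289 ≡ 2 (mod 41)
17^4 = (17^2)^2 ≡ 2^2 = 4 ≡ 4 (mod 41)
So M = 4. Lena computes K = M^2 mod 41.
4^1 ≡ 4 (mod 41)
4^2 = (4^1)^2 ≡ 4^2 = 16 ≡ 16 (mod 41)

16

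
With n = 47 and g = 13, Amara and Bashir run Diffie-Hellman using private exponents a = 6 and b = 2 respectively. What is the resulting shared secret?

9

Amara sends A = g^a mod n = 13^6 mod 47.
13^1 ≡ 13 (mod 47)
13^2 = (13^1)^2 ≡ 13^2 = 169 ≡ 28 (mod 47)
13^4 = (13^2)^2 ≡ 28^2 = 784 ≡ 32 (mod 47)
13^6 = 13^4 · 13^2 ≡ 32 · 28 ≡ 3 (mod 47).
So A = 3. Bashir then computes K = A^b mod n = 3^2 mod 47.
3^1 ≡ 3 (mod 47)
3^2 = (3^1)^2 ≡ 3^2 = 9 ≡ 9 (mod 47)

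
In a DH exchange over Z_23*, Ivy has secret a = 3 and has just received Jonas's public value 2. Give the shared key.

8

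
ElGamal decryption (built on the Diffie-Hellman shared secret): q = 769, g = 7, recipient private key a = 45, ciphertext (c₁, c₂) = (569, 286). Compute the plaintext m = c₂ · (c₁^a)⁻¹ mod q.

Shared mask s = c₁^a mod q = 569^45 mod 769.
569^1 ≡ 569 (mod 769)
569^2 = (569^1)^2 ≡ 569^2 = 323761 ≡ 12 (mod 769)
569^4 = (569^2)^2 ≡ 12^2 = 144 ≡ 144 (mod 769)
569^8 = (569^4)^2 ≡ 144^2 = 20736 ≡ 742 (mod 769)
569^16 = (569^8)^2 ≡ 742^2 = 550564 ≡ 729 (mod 769)
569^32 = (569^16)^2 ≡ 729^2 = 531441 ≡ 62 (mod 769)
569^45 = 569^32 · 569^8 · 569^4 · 569^1 ≡ 62 · 742 · 144 · 569 ≡ 283 (mod 769).
So s = 283; s⁻¹ ≡ 125 (mod 769).
m = c₂ · s⁻¹ mod 769 = 286 · 125 mod 769 = 376.

376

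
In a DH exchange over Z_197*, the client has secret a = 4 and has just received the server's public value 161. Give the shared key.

191

Shared key K = 161^4 mod 197.
161^1 ≡ 161 (mod 197)
161^2 = (161^1)^2 ≡ 161^2 = 25921 ≡ 114 (mod 197)
161^4 = (161^2)^2 ≡ 114^2 = 12996 ≡ 191 (mod 197)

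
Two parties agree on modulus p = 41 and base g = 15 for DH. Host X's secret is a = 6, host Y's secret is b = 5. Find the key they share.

9

Host Y sends B = g^b mod p = 15^5 mod 41.
15^1 ≡ 15 (mod 41)
15^2 = (15^1)^2 ≡ 15^2 = 225 ≡ 20 (mod 41)
15^4 = (15^2)^2 ≡ 20^2 = 400 ≡ 31 (mod 41)
15^5 = 15^4 · 15^1 ≡ 31 · 15 ≡ 14 (mod 41).
So B = 14. Host X then computes K = B^a mod p = 14^6 mod 41.
14^1 ≡ 14 (mod 41)
14^2 = (14^1)^2 ≡ 14^2 = 196 ≡ 32 (mod 41)
14^4 = (14^2)^2 ≡ 32^2 = 1024 ≡ 40 (mod 41)
14^6 = 14^4 · 14^2 ≡ 40 · 32 ≡ 9 (mod 41).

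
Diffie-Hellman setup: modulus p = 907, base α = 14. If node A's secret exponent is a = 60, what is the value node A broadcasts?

Public value = 14^60 mod 907.
14^1 ≡ 14 (mod 907)
14^2 = (14^1)^2 ≡ 14^2 = 196 ≡ 196 (mod 907)
14^4 = (14^2)^2 ≡ 196^2 = 38416 ≡ 322 (mod 907)
14^8 = (14^4)^2 ≡ 322^2 = 103684 ≡ 286 (mod 907)
14^16 = (14^8)^2 ≡ 286^2 = 81796 ≡ 166 (mod 907)
14^32 = (14^16)^2 ≡ 166^2 = 27556 ≡ 346 (mod 907)
14^60 = 14^32 · 14^16 · 14^8 · 14^4 ≡ 346 · 166 · 286 · 322 ≡ 676 (mod 907).

676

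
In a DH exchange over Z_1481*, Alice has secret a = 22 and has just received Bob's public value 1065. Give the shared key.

Shared key K = 1065^22 mod 1481.
1065^1 ≡ 1065 (mod 1481)
1065^2 = (1065^1)^2 ≡ 1065^2 = 1134225 ≡ 1260 (mod 1481)
1065^4 = (1065^2)^2 ≡ 1260^2 = 1587600 ≡ 1449 (mod 1481)
1065^8 = (1065^4)^2 ≡ 1449^2 = 2099601 ≡ 1024 (mod 1481)
1065^16 = (1065^8)^2 ≡ 1024^2 = 1048576 ≡ 28 (mod 1481)
1065^22 = 1065^16 · 1065^4 · 1065^2 ≡ 28 · 1449 · 1260 ≡ 1043 (mod 1481).

1043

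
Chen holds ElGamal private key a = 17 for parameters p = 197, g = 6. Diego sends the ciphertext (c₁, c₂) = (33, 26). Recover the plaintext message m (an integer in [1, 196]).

Shared mask s = c₁^a mod p = 33^17 mod 197.
33^1 ≡ 33 (mod 197)
33^2 = (33^1)^2 ≡ 33^2 = 1089 ≡ 104 (mod 197)
33^4 = (33^2)^2 ≡ 104^2 = 10816 ≡ 178 (mod 197)
33^8 = (33^4)^2 ≡ 178^2 = 31684 ≡ 164 (mod 197)
33^16 = (33^8)^2 ≡ 164^2 = 26896 ≡ 104 (mod 197)
33^17 = 33^16 · 33^1 ≡ 104 · 33 ≡ 83 (mod 197).
So s = 83; s⁻¹ ≡ 19 (mod 197).
m = c₂ · s⁻¹ mod 197 = 26 · 19 mod 197 = 100.

100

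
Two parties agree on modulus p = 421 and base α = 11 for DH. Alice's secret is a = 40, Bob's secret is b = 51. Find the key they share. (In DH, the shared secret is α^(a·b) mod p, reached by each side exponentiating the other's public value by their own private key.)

Alice sends A = α^a mod p = 11^40 mod 421.
11^1 ≡ 11 (mod 421)
11^2 = (11^1)^2 ≡ 11^2 = 121 ≡ 121 (mod 421)
11^4 = (11^2)^2 ≡ 121^2 = 14641 ≡ 327 (mod 421)
11^8 = (11^4)^2 ≡ 327^2 = 106929 ≡ 416 (mod 421)
11^16 = (11^8)^2 ≡ 416^2 = 173056 ≡ 25 (mod 421)
11^32 = (11^16)^2 ≡ 25^2 = 625 ≡ 204 (mod 421)
11^40 = 11^32 · 11^8 ≡ 204 · 416 ≡ 243 (mod 421).
So A = 243. Bob then computes K = A^b mod p = 243^51 mod 421.
243^1 ≡ 243 (mod 421)
243^2 = (243^1)^2 ≡ 243^2 = 59049 ≡ 109 (mod 421)
243^4 = (243^2)^2 ≡ 109^2 = 11881 ≡ 93 (mod 421)
243^8 = (243^4)^2 ≡ 93^2 = 8649 ≡ 229 (mod 421)
243^16 = (243^8)^2 ≡ 229^2 = 52441 ≡ 237 (mod 421)
243^32 = (243^16)^2 ≡ 237^2 = 56169 ≡ 176 (mod 421)
243^51 = 243^32 · 243^16 · 243^2 · 243^1 ≡ 176 · 237 · 109 · 243 ≡ 75 (mod 421).

75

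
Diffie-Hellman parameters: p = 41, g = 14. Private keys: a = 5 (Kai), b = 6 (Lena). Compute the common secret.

9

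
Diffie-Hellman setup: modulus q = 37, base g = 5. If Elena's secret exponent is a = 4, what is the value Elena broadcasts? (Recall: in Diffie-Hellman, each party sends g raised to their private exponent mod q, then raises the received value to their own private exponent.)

Public value = 5^4 mod 37.
5^1 ≡ 5 (mod 37)
5^2 = (5^1)^2 ≡ 5^2 = 25 ≡ 25 (mod 37)
5^4 = (5^2)^2 ≡ 25^2 = 625 ≡ 33 (mod 37)

33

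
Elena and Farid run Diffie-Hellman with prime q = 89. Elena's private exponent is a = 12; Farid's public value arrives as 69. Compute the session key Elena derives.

Shared key K = 69^12 mod 89.
69^1 ≡ 69 (mod 89)
69^2 = (69^1)^2 ≡ 69^2 = 4761 ≡ 44 (mod 89)
69^4 = (69^2)^2 ≡ 44^2 = 1936 ≡ 67 (mod 89)
69^8 = (69^4)^2 ≡ 67^2 = 4489 ≡ 39 (mod 89)
69^12 = 69^8 · 69^4 ≡ 39 · 67 ≡ 32 (mod 89).

32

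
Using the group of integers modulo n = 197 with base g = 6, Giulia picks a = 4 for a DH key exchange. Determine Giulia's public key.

114

Public value = 6^4 mod 197.
6^1 ≡ 6 (mod 197)
6^2 = (6^1)^2 ≡ 6^2 = 36 ≡ 36 (mod 197)
6^4 = (6^2)^2 ≡ 36^2 = 1296 ≡ 114 (mod 197)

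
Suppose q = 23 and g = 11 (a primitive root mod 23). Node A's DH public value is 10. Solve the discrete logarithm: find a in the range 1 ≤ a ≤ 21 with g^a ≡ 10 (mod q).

15

Try successive powers of 11 modulo 23:
11^1 ≡ 11
11^2 ≡ 6
11^3 ≡ 20
11^4 ≡ 13
11^5 ≡ 5
11^6 ≡ 9
11^7 ≡ 7
11^8 ≡ 8
11^9 ≡ 19
11^10 ≡ 2
11^11 ≡ 22
11^12 ≡ 12
11^13 ≡ 17
11^14 ≡ 3
11^15 ≡ 10
Found: a = 15.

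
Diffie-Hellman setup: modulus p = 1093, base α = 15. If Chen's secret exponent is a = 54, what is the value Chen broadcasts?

Public value = 15^54 mod 1093.
15^1 ≡ 15 (mod 1093)
15^2 = (15^1)^2 ≡ 15^2 = 225 ≡ 225 (mod 1093)
15^4 = (15^2)^2 ≡ 225^2 = 50625 ≡ 347 (mod 1093)
15^8 = (15^4)^2 ≡ 347^2 = 120409 ≡ 179 (mod 1093)
15^16 = (15^8)^2 ≡ 179^2 = 32041 ≡ 344 (mod 1093)
15^32 = (15^16)^2 ≡ 344^2 = 118336 ≡ 292 (mod 1093)
15^54 = 15^32 · 15^16 · 15^4 · 15^2 ≡ 292 · 344 · 347 · 225 ≡ 395 (mod 1093).

395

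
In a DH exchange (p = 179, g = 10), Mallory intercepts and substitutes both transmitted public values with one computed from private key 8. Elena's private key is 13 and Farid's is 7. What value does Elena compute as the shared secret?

Elena receives Mallory's public value M = 10^8 mod 179 instead of the honest one.
10^1 ≡ 10 (mod 179)
10^2 = (10^1)^2 ≡ 10^2 = 100 ≡ 100 (mod 179)
10^4 = (10^2)^2 ≡ 100^2 = 10000 ≡ 155 (mod 179)
10^8 = (10^4)^2 ≡ 155^2 = 24025 ≡ 39 (mod 179)
So M = 39. Elena computes K = M^13 mod 179.
39^1 ≡ 39 (mod 179)
39^2 = (39^1)^2 ≡ 39^2 = 1521 ≡ 89 (mod 179)
39^4 = (39^2)^2 ≡ 89^2 = 7921 ≡ 45 (mod 179)
39^8 = (39^4)^2 ≡ 45^2 = 2025 ≡ 56 (mod 179)
39^13 = 39^8 · 39^4 · 39^1 ≡ 56 · 45 · 39 ≡ 9 (mod 179).

9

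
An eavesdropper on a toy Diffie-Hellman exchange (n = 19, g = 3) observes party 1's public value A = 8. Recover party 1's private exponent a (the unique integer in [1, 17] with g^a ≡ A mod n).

Try successive powers of 3 modulo 19:
3^1 ≡ 3
3^2 ≡ 9
3^3 ≡ 8
Found: a = 3.

3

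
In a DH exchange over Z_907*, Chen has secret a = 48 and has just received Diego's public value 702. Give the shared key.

190

Shared key K = 702^48 mod 907.
702^1 ≡ 702 (mod 907)
702^2 = (702^1)^2 ≡ 702^2 = 492804 ≡ 303 (mod 907)
702^4 = (702^2)^2 ≡ 303^2 = 91809 ≡ 202 (mod 907)
702^8 = (702^4)^2 ≡ 202^2 = 40804 ≡ 896 (mod 907)
702^16 = (702^8)^2 ≡ 896^2 = 802816 ≡ 121 (mod 907)
702^32 = (702^16)^2 ≡ 121^2 = 14641 ≡ 129 (mod 907)
702^48 = 702^32 · 702^16 ≡ 129 · 121 ≡ 190 (mod 907).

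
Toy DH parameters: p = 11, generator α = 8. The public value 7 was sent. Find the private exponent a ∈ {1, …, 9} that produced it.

9

Try successive powers of 8 modulo 11:
8^1 ≡ 8
8^2 ≡ 9
8^3 ≡ 6
8^4 ≡ 4
8^5 ≡ 10
8^6 ≡ 3
8^7 ≡ 2
8^8 ≡ 5
8^9 ≡ 7
Found: a = 9.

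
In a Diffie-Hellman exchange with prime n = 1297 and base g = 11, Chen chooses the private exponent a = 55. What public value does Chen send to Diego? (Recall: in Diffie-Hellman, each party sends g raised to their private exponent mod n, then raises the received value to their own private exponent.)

Public value = 11^55 (mod 1297).
11^1 ≡ 11 (mod 1297)
11^2 = (11^1)^2 ≡ 11^2 = 121 ≡ 121 (mod 1297)
11^4 = (11^2)^2 ≡ 121^2 = 14641 ≡ 374 (mod 1297)
11^8 = (11^4)^2 ≡ 374^2 = 139876 ≡ 1097 (mod 1297)
11^16 = (11^8)^2 ≡ 1097^2 = 1203409 ≡ 1090 (mod 1297)
11^32 = (11^16)^2 ≡ 1090^2 = 1188100 ≡ 48 (mod 1297)
11^55 = 11^32 · 11^16 · 11^4 · 11^2 · 11^1 ≡ 48 · 1090 · 374 · 121 · 11 ≡ 1079 (mod 1297).

1079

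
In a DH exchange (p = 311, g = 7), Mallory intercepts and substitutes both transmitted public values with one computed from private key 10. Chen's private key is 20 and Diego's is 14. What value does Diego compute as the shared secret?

140

Diego receives Mallory's public value M = 7^10 mod 311 instead of the honest one.
7^1 ≡ 7 (mod 311)
7^2 = (7^1)^2 ≡ 7^2 = 49 ≡ 49 (mod 311)
7^4 = (7^2)^2 ≡ 49^2 = 2401 ≡ 224 (mod 311)
7^8 = (7^4)^2 ≡ 224^2 = 50176 ≡ 105 (mod 311)
7^10 = 7^8 · 7^2 ≡ 105 · 49 ≡ 169 (mod 311).
So M = 169. Diego computes K = M^14 mod 311.
169^1 ≡ 169 (mod 311)
169^2 = (169^1)^2 ≡ 169^2 = 28561 ≡ 260 (mod 311)
169^4 = (169^2)^2 ≡ 260^2 = 67600 ≡ 113 (mod 311)
169^8 = (169^4)^2 ≡ 113^2 = 12769 ≡ 18 (mod 311)
169^14 = 169^8 · 169^4 · 169^2 ≡ 18 · 113 · 260 ≡ 140 (mod 311).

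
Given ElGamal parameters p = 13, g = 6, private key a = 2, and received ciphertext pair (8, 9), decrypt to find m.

4

Shared mask s = c₁^a mod p = 8^2 mod 13.
8^1 ≡ 8 (mod 13)
8^2 = (8^1)^2 ≡ 8^2 = 64 ≡ 12 (mod 13)
So s = 12; s⁻¹ ≡ 12 (mod 13).
m = c₂ · s⁻¹ mod 13 = 9 · 12 mod 13 = 4.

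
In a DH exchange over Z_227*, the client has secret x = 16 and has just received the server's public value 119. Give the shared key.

Shared key K = 119^16 mod 227.
119^1 ≡ 119 (mod 227)
119^2 = (119^1)^2 ≡ 119^2 = 14161 ≡ 87 (mod 227)
119^4 = (119^2)^2 ≡ 87^2 = 7569 ≡ 78 (mod 227)
119^8 = (119^4)^2 ≡ 78^2 = 6084 ≡ 182 (mod 227)
119^16 = (119^8)^2 ≡ 182^2 = 33124 ≡ 209 (mod 227)

209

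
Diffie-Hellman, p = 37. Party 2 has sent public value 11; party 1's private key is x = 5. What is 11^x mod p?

27

Shared key K = 11^5 mod 37.
11^1 ≡ 11 (mod 37)
11^2 = (11^1)^2 ≡ 11^2 = 121 ≡ 10 (mod 37)
11^4 = (11^2)^2 ≡ 10^2 = 100 ≡ 26 (mod 37)
11^5 = 11^4 · 11^1 ≡ 26 · 11 ≡ 27 (mod 37).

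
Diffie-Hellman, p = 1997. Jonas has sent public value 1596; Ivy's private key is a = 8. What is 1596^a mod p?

814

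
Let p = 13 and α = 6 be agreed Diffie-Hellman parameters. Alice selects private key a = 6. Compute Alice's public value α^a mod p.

12

Public value = 6^6 mod 13.
6^1 ≡ 6 (mod 13)
6^2 = (6^1)^2 ≡ 6^2 = 36 ≡ 10 (mod 13)
6^4 = (6^2)^2 ≡ 10^2 = 100 ≡ 9 (mod 13)
6^6 = 6^4 · 6^2 ≡ 9 · 10 ≡ 12 (mod 13).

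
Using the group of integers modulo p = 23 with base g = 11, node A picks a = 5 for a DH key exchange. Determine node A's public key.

5

Public value = 11^5 mod 23.
11^1 ≡ 11 (mod 23)
11^2 = (11^1)^2 ≡ 11^2 = 121 ≡ 6 (mod 23)
11^4 = (11^2)^2 ≡ 6^2 = 36 ≡ 13 (mod 23)
11^5 = 11^4 · 11^1 ≡ 13 · 11 ≡ 5 (mod 23).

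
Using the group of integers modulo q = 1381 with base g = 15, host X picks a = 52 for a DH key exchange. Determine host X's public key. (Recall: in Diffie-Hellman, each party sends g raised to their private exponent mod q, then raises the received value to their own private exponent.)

Public value = 15^52 (mod 1381).
15^1 ≡ 15 (mod 1381)
15^2 = (15^1)^2 ≡ 15^2 = 225 ≡ 225 (mod 1381)
15^4 = (15^2)^2 ≡ 225^2 = 50625 ≡ 909 (mod 1381)
15^8 = (15^4)^2 ≡ 909^2 = 826281 ≡ 443 (mod 1381)
15^16 = (15^8)^2 ≡ 443^2 = 196249 ≡ 147 (mod 1381)
15^32 = (15^16)^2 ≡ 147^2 = 21609 ≡ 894 (mod 1381)
15^52 = 15^32 · 15^16 · 15^4 ≡ 894 · 147 · 909 ≡ 1081 (mod 1381).

1081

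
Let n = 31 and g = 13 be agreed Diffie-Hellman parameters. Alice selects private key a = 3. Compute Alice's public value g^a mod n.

27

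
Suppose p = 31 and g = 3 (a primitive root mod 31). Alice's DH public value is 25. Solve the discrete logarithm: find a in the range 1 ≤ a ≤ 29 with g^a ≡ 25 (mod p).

Try successive powers of 3 modulo 31:
3^1 ≡ 3
3^2 ≡ 9
3^3 ≡ 27
3^4 ≡ 19
3^5 ≡ 26
3^6 ≡ 16
3^7 ≡ 17
3^8 ≡ 20
3^9 ≡ 29
3^10 ≡ 25
Found: a = 10.

10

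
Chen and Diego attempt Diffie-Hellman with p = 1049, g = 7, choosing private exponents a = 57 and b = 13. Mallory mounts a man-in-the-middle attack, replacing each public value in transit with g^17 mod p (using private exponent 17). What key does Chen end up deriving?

617

Chen receives Mallory's public value M = 7^17 mod 1049 instead of the honest one.
7^1 ≡ 7 (mod 1049)
7^2 = (7^1)^2 ≡ 7^2 = 49 ≡ 49 (mod 1049)
7^4 = (7^2)^2 ≡ 49^2 = 2401 ≡ 303 (mod 1049)
7^8 = (7^4)^2 ≡ 303^2 = 91809 ≡ 546 (mod 1049)
7^16 = (7^8)^2 ≡ 546^2 = 298116 ≡ 200 (mod 1049)
7^17 = 7^16 · 7^1 ≡ 200 · 7 ≡ 351 (mod 1049).
So M = 351. Chen computes K = M^57 mod 1049.
351^1 ≡ 351 (mod 1049)
351^2 = (351^1)^2 ≡ 351^2 = 123201 ≡ 468 (mod 1049)
351^4 = (351^2)^2 ≡ 468^2 = 219024 ≡ 832 (mod 1049)
351^8 = (351^4)^2 ≡ 832^2 = 692224 ≡ 933 (mod 1049)
351^16 = (351^8)^2 ≡ 933^2 = 870489 ≡ 868 (mod 1049)
351^32 = (351^16)^2 ≡ 868^2 = 753424 ≡ 242 (mod 1049)
351^57 = 351^32 · 351^16 · 351^8 · 351^1 ≡ 242 · 868 · 933 · 351 ≡ 617 (mod 1049).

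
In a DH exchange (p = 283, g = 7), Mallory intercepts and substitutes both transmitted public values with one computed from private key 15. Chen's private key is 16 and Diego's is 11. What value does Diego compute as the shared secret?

225

Diego receives Mallory's public value M = 7^15 mod 283 instead of the honest one.
7^1 ≡ 7 (mod 283)
7^2 = (7^1)^2 ≡ 7^2 = 49 ≡ 49 (mod 283)
7^4 = (7^2)^2 ≡ 49^2 = 2401 ≡ 137 (mod 283)
7^8 = (7^4)^2 ≡ 137^2 = 18769 ≡ 91 (mod 283)
7^15 = 7^8 · 7^4 · 7^2 · 7^1 ≡ 91 · 137 · 49 · 7 ≡ 51 (mod 283).
So M = 51. Diego computes K = M^11 mod 283.
51^1 ≡ 51 (mod 283)
51^2 = (51^1)^2 ≡ 51^2 = 2601 ≡ 54 (mod 283)
51^4 = (51^2)^2 ≡ 54^2 = 2916 ≡ 86 (mod 283)
51^8 = (51^4)^2 ≡ 86^2 = 7396 ≡ 38 (mod 283)
51^11 = 51^8 · 51^2 · 51^1 ≡ 38 · 54 · 51 ≡ 225 (mod 283).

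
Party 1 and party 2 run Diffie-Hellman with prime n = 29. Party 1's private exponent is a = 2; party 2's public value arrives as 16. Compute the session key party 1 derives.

Shared key K = 16^2 mod 29.
16^1 ≡ 16 (mod 29)
16^2 = (16^1)^2 ≡ 16^2 = 256 ≡ 24 (mod 29)

24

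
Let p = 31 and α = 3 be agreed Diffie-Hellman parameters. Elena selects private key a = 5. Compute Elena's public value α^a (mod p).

Public value = 3^5 (mod 31).
3^1 ≡ 3 (mod 31)
3^2 = (3^1)^2 ≡ 3^2 = 9 ≡ 9 (mod 31)
3^4 = (3^2)^2 ≡ 9^2 = 81 ≡ 19 (mod 31)
3^5 = 3^4 · 3^1 ≡ 19 · 3 ≡ 26 (mod 31).

26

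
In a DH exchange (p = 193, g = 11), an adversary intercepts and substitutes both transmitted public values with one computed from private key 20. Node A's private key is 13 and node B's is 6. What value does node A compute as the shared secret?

Node A receives an adversary's public value M = 11^20 mod 193 instead of the honest one.
11^1 ≡ 11 (mod 193)
11^2 = (11^1)^2 ≡ 11^2 = 121 ≡ 121 (mod 193)
11^4 = (11^2)^2 ≡ 121^2 = 14641 ≡ 166 (mod 193)
11^8 = (11^4)^2 ≡ 166^2 = 27556 ≡ 150 (mod 193)
11^16 = (11^8)^2 ≡ 150^2 = 22500 ≡ 112 (mod 193)
11^20 = 11^16 · 11^4 ≡ 112 · 166 ≡ 64 (mod 193).
So M = 64. Node A computes K = M^13 mod 193.
64^1 ≡ 64 (mod 193)
64^2 = (64^1)^2 ≡ 64^2 = 4096 ≡ 43 (mod 193)
64^4 = (64^2)^2 ≡ 43^2 = 1849 ≡ 112 (mod 193)
64^8 = (64^4)^2 ≡ 112^2 = 12544 ≡ 192 (mod 193)
64^13 = 64^8 · 64^4 · 64^1 ≡ 192 · 112 · 64 ≡ 166 (mod 193).

166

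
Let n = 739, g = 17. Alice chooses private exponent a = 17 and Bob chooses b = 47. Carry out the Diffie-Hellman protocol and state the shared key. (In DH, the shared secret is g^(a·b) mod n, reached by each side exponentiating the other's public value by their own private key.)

159

Bob sends B = g^b mod n = 17^47 mod 739.
17^1 ≡ 17 (mod 739)
17^2 = (17^1)^2 ≡ 17^2 = 289 ≡ 289 (mod 739)
17^4 = (17^2)^2 ≡ 289^2 = 83521 ≡ 14 (mod 739)
17^8 = (17^4)^2 ≡ 14^2 = 196 ≡ 196 (mod 739)
17^16 = (17^8)^2 ≡ 196^2 = 38416 ≡ 727 (mod 739)
17^32 = (17^16)^2 ≡ 727^2 = 528529 ≡ 144 (mod 739)
17^47 = 17^32 · 17^8 · 17^4 · 17^2 · 17^1 ≡ 144 · 196 · 14 · 289 · 17 ≡ 420 (mod 739).
So B = 420. Alice then computes K = B^a mod n = 420^17 mod 739.
420^1 ≡ 420 (mod 739)
420^2 = (420^1)^2 ≡ 420^2 = 176400 ≡ 518 (mod 739)
420^4 = (420^2)^2 ≡ 518^2 = 268324 ≡ 67 (mod 739)
420^8 = (420^4)^2 ≡ 67^2 = 4489 ≡ 55 (mod 739)
420^16 = (420^8)^2 ≡ 55^2 = 3025 ≡ 69 (mod 739)
420^17 = 420^16 · 420^1 ≡ 69 · 420 ≡ 159 (mod 739).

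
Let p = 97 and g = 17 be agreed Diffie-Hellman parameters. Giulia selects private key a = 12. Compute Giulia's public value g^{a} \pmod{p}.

Public value = 17^{12} \pmod{97}.
17^1 ≡ 17 (mod 97)
17^2 = (17^1)^2 ≡ 17^2 = 289 ≡ 95 (mod 97)
17^4 = (17^2)^2 ≡ 95^2 = 9025 ≡ 4 (mod 97)
17^8 = (17^4)^2 ≡ 4^2 = 16 ≡ 16 (mod 97)
17^12 = 17^8 · 17^4 ≡ 16 · 4 ≡ 64 (mod 97).

64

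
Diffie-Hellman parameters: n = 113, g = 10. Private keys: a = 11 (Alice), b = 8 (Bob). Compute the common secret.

Alice sends A = g^a mod n = 10^11 mod 113.
10^1 ≡ 10 (mod 113)
10^2 = (10^1)^2 ≡ 10^2 = 100 ≡ 100 (mod 113)
10^4 = (10^2)^2 ≡ 100^2 = 10000 ≡ 56 (mod 113)
10^8 = (10^4)^2 ≡ 56^2 = 3136 ≡ 85 (mod 113)
10^11 = 10^8 · 10^2 · 10^1 ≡ 85 · 100 · 10 ≡ 24 (mod 113).
So A = 24. Bob then computes K = A^b mod n = 24^8 mod 113.
24^1 ≡ 24 (mod 113)
24^2 = (24^1)^2 ≡ 24^2 = 576 ≡ 11 (mod 113)
24^4 = (24^2)^2 ≡ 11^2 = 121 ≡ 8 (mod 113)
24^8 = (24^4)^2 ≡ 8^2 = 64 ≡ 64 (mod 113)

64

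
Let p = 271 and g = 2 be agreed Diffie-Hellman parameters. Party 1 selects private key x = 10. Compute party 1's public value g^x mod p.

211

Public value = 2^10 mod 271.
2^1 ≡ 2 (mod 271)
2^2 = (2^1)^2 ≡ 2^2 = 4 ≡ 4 (mod 271)
2^4 = (2^2)^2 ≡ 4^2 = 16 ≡ 16 (mod 271)
2^8 = (2^4)^2 ≡ 16^2 = 256 ≡ 256 (mod 271)
2^10 = 2^8 · 2^2 ≡ 256 · 4 ≡ 211 (mod 271).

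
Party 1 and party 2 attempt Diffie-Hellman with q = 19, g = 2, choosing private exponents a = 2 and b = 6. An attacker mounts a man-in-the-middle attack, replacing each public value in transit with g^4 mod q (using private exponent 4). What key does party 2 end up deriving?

Party 2 receives an attacker's public value M = 2^4 mod 19 instead of the honest one.
2^1 ≡ 2 (mod 19)
2^2 = (2^1)^2 ≡ 2^2 = 4 ≡ 4 (mod 19)
2^4 = (2^2)^2 ≡ 4^2 = 16 ≡ 16 (mod 19)
So M = 16. Party 2 computes K = M^6 mod 19.
16^1 ≡ 16 (mod 19)
16^2 = (16^1)^2 ≡ 16^2 = 256 ≡ 9 (mod 19)
16^4 = (16^2)^2 ≡ 9^2 = 81 ≡ 5 (mod 19)
16^6 = 16^4 · 16^2 ≡ 5 · 9 ≡ 7 (mod 19).

7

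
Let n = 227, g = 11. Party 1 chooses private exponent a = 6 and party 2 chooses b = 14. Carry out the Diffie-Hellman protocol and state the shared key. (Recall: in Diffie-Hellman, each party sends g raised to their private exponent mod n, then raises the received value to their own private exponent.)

9

Party 2 sends B = g^b mod n = 11^14 mod 227.
11^1 ≡ 11 (mod 227)
11^2 = (11^1)^2 ≡ 11^2 = 121 ≡ 121 (mod 227)
11^4 = (11^2)^2 ≡ 121^2 = 14641 ≡ 113 (mod 227)
11^8 = (11^4)^2 ≡ 113^2 = 12769 ≡ 57 (mod 227)
11^14 = 11^8 · 11^4 · 11^2 ≡ 57 · 113 · 121 ≡ 70 (mod 227).
So B = 70. Party 1 then computes K = B^a mod n = 70^6 mod 227.
70^1 ≡ 70 (mod 227)
70^2 = (70^1)^2 ≡ 70^2 = 4900 ≡ 133 (mod 227)
70^4 = (70^2)^2 ≡ 133^2 = 17689 ≡ 210 (mod 227)
70^6 = 70^4 · 70^2 ≡ 210 · 133 ≡ 9 (mod 227).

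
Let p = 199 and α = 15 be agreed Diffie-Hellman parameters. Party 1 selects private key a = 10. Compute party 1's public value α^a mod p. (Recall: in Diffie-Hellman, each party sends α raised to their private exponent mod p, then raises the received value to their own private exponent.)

81

Public value = 15^10 mod 199.
15^1 ≡ 15 (mod 199)
15^2 = (15^1)^2 ≡ 15^2 = 225 ≡ 26 (mod 199)
15^4 = (15^2)^2 ≡ 26^2 = 676 ≡ 79 (mod 199)
15^8 = (15^4)^2 ≡ 79^2 = 6241 ≡ 72 (mod 199)
15^10 = 15^8 · 15^2 ≡ 72 · 26 ≡ 81 (mod 199).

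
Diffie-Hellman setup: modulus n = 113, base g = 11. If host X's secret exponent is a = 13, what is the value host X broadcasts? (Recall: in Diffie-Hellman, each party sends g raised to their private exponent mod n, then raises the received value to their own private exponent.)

Public value = 11^13 mod 113.
11^1 ≡ 11 (mod 113)
11^2 = (11^1)^2 ≡ 11^2 = 121 ≡ 8 (mod 113)
11^4 = (11^2)^2 ≡ 8^2 = 64 ≡ 64 (mod 113)
11^8 = (11^4)^2 ≡ 64^2 = 4096 ≡ 28 (mod 113)
11^13 = 11^8 · 11^4 · 11^1 ≡ 28 · 64 · 11 ≡ 50 (mod 113).

50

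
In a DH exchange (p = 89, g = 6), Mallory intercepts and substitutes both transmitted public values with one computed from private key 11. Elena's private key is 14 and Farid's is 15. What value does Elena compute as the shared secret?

55

Elena receives Mallory's public value M = 6^11 mod 89 instead of the honest one.
6^1 ≡ 6 (mod 89)
6^2 = (6^1)^2 ≡ 6^2 = 36 ≡ 36 (mod 89)
6^4 = (6^2)^2 ≡ 36^2 = 1296 ≡ 50 (mod 89)
6^8 = (6^4)^2 ≡ 50^2 = 2500 ≡ 8 (mod 89)
6^11 = 6^8 · 6^2 · 6^1 ≡ 8 · 36 · 6 ≡ 37 (mod 89).
So M = 37. Elena computes K = M^14 mod 89.
37^1 ≡ 37 (mod 89)
37^2 = (37^1)^2 ≡ 37^2 = 1369 ≡ 34 (mod 89)
37^4 = (37^2)^2 ≡ 34^2 = 1156 ≡ 88 (mod 89)
37^8 = (37^4)^2 ≡ 88^2 = 7744 ≡ 1 (mod 89)
37^14 = 37^8 · 37^4 · 37^2 ≡ 1 · 88 · 34 ≡ 55 (mod 89).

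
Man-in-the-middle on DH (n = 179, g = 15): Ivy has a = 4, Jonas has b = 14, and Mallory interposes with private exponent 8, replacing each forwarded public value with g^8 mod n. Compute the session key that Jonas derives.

20

Jonas receives Mallory's public value M = 15^8 mod 179 instead of the honest one.
15^1 ≡ 15 (mod 179)
15^2 = (15^1)^2 ≡ 15^2 = 225 ≡ 46 (mod 179)
15^4 = (15^2)^2 ≡ 46^2 = 2116 ≡ 147 (mod 179)
15^8 = (15^4)^2 ≡ 147^2 = 21609 ≡ 129 (mod 179)
So M = 129. Jonas computes K = M^14 mod 179.
129^1 ≡ 129 (mod 179)
129^2 = (129^1)^2 ≡ 129^2 = 16641 ≡ 173 (mod 179)
129^4 = (129^2)^2 ≡ 173^2 = 29929 ≡ 36 (mod 179)
129^8 = (129^4)^2 ≡ 36^2 = 1296 ≡ 43 (mod 179)
129^14 = 129^8 · 129^4 · 129^2 ≡ 43 · 36 · 173 ≡ 20 (mod 179).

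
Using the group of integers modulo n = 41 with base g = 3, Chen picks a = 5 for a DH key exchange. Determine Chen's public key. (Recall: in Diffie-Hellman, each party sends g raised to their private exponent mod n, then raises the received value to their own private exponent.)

38

Public value = 3^5 mod 41.
3^1 ≡ 3 (mod 41)
3^2 = (3^1)^2 ≡ 3^2 = 9 ≡ 9 (mod 41)
3^4 = (3^2)^2 ≡ 9^2 = 81 ≡ 40 (mod 41)
3^5 = 3^4 · 3^1 ≡ 40 · 3 ≡ 38 (mod 41).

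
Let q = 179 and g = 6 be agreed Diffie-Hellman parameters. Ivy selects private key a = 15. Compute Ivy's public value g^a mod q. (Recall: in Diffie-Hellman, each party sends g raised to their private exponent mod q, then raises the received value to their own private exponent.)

73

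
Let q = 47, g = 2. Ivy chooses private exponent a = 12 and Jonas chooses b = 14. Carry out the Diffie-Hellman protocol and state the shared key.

34

Ivy sends A = g^a mod q = 2^12 mod 47.
2^1 ≡ 2 (mod 47)
2^2 = (2^1)^2 ≡ 2^2 = 4 ≡ 4 (mod 47)
2^4 = (2^2)^2 ≡ 4^2 = 16 ≡ 16 (mod 47)
2^8 = (2^4)^2 ≡ 16^2 = 256 ≡ 21 (mod 47)
2^12 = 2^8 · 2^4 ≡ 21 · 16 ≡ 7 (mod 47).
So A = 7. Jonas then computes K = A^b mod q = 7^14 mod 47.
7^1 ≡ 7 (mod 47)
7^2 = (7^1)^2 ≡ 7^2 = 49 ≡ 2 (mod 47)
7^4 = (7^2)^2 ≡ 2^2 = 4 ≡ 4 (mod 47)
7^8 = (7^4)^2 ≡ 4^2 = 16 ≡ 16 (mod 47)
7^14 = 7^8 · 7^4 · 7^2 ≡ 16 · 4 · 2 ≡ 34 (mod 47).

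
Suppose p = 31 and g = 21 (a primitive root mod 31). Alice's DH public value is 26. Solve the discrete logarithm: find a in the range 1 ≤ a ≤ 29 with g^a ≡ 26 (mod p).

Try successive powers of 21 modulo 31:
21^1 ≡ 21
21^2 ≡ 7
21^3 ≡ 23
21^4 ≡ 18
21^5 ≡ 6
21^6 ≡ 2
21^7 ≡ 11
21^8 ≡ 14
21^9 ≡ 15
21^10 ≡ 5
21^11 ≡ 12
21^12 ≡ 4
21^13 ≡ 22
21^14 ≡ 28
21^15 ≡ 30
21^16 ≡ 10
21^17 ≡ 24
21^18 ≡ 8
21^19 ≡ 13
21^20 ≡ 25
21^21 ≡ 29
21^22 ≡ 20
21^23 ≡ 17
21^24 ≡ 16
21^25 ≡ 26
Found: a = 25.

25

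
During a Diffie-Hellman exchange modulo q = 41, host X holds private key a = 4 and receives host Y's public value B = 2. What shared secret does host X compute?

Shared key K = 2^4 mod 41.
2^1 ≡ 2 (mod 41)
2^2 = (2^1)^2 ≡ 2^2 = 4 ≡ 4 (mod 41)
2^4 = (2^2)^2 ≡ 4^2 = 16 ≡ 16 (mod 41)

16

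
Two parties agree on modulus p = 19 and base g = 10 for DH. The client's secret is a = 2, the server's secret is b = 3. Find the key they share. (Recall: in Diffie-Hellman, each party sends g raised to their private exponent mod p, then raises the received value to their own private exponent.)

The server sends B = g^b mod p = 10^3 mod 19.
10^1 ≡ 10 (mod 19)
10^2 = (10^1)^2 ≡ 10^2 = 100 ≡ 5 (mod 19)
10^3 = 10^2 · 10^1 ≡ 5 · 10 ≡ 12 (mod 19).
So B = 12. The client then computes K = B^a mod p = 12^2 mod 19.
12^1 ≡ 12 (mod 19)
12^2 = (12^1)^2 ≡ 12^2 = 144 ≡ 11 (mod 19)

11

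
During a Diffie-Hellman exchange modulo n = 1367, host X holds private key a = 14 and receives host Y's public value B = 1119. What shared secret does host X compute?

Shared key K = 1119^14 mod 1367.
1119^1 ≡ 1119 (mod 1367)
1119^2 = (1119^1)^2 ≡ 1119^2 = 1252161 ≡ 1356 (mod 1367)
1119^4 = (1119^2)^2 ≡ 1356^2 = 1838736 ≡ 121 (mod 1367)
1119^8 = (1119^4)^2 ≡ 121^2 = 14641 ≡ 971 (mod 1367)
1119^14 = 1119^8 · 1119^4 · 1119^2 ≡ 971 · 121 · 1356 ≡ 781 (mod 1367).

781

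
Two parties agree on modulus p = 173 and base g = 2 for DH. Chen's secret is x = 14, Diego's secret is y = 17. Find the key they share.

Chen sends A = g^x mod p = 2^14 mod 173.
2^1 ≡ 2 (mod 173)
2^2 = (2^1)^2 ≡ 2^2 = 4 ≡ 4 (mod 173)
2^4 = (2^2)^2 ≡ 4^2 = 16 ≡ 16 (mod 173)
2^8 = (2^4)^2 ≡ 16^2 = 256 ≡ 83 (mod 173)
2^14 = 2^8 · 2^4 · 2^2 ≡ 83 · 16 · 4 ≡ 122 (mod 173).
So A = 122. Diego then computes K = A^y mod p = 122^17 mod 173.
122^1 ≡ 122 (mod 173)
122^2 = (122^1)^2 ≡ 122^2 = 14884 ≡ 6 (mod 173)
122^4 = (122^2)^2 ≡ 6^2 = 36 ≡ 36 (mod 173)
122^8 = (122^4)^2 ≡ 36^2 = 1296 ≡ 85 (mod 173)
122^16 = (122^8)^2 ≡ 85^2 = 7225 ≡ 132 (mod 173)
122^17 = 122^16 · 122^1 ≡ 132 · 122 ≡ 15 (mod 173).

15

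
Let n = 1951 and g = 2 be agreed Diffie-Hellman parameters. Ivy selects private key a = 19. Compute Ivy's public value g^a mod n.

Public value = 2^19 mod 1951.
2^1 ≡ 2 (mod 1951)
2^2 = (2^1)^2 ≡ 2^2 = 4 ≡ 4 (mod 1951)
2^4 = (2^2)^2 ≡ 4^2 = 16 ≡ 16 (mod 1951)
2^8 = (2^4)^2 ≡ 16^2 = 256 ≡ 256 (mod 1951)
2^16 = (2^8)^2 ≡ 256^2 = 65536 ≡ 1153 (mod 1951)
2^19 = 2^16 · 2^2 · 2^1 ≡ 1153 · 4 · 2 ≡ 1420 (mod 1951).

1420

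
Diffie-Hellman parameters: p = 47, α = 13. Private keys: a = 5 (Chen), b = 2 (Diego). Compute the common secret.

2

Chen sends A = α^a mod p = 13^5 mod 47.
13^1 ≡ 13 (mod 47)
13^2 = (13^1)^2 ≡ 13^2 = 169 ≡ 28 (mod 47)
13^4 = (13^2)^2 ≡ 28^2 = 784 ≡ 32 (mod 47)
13^5 = 13^4 · 13^1 ≡ 32 · 13 ≡ 40 (mod 47).
So A = 40. Diego then computes K = A^b mod p = 40^2 mod 47.
40^1 ≡ 40 (mod 47)
40^2 = (40^1)^2 ≡ 40^2 = 1600 ≡ 2 (mod 47)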